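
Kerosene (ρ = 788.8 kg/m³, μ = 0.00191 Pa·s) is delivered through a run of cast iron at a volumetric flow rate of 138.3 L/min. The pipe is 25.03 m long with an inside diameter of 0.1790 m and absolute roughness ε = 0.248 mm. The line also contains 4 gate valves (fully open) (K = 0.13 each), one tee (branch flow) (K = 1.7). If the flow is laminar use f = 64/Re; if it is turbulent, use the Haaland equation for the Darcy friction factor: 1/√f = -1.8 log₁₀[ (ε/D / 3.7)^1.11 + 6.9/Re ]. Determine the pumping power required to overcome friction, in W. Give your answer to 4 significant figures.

P ≈ 0.05529 W

Q = 138.3 L/min = 138.3/60000 = 0.002305 m³/s.
Cross-sectional area A = πD²/4 = π(0.179)²/4 = 0.02516 m²; mean velocity V = Q/A = 0.002305/0.02516 = 0.0916 m/s.
Reynolds number Re = ρVD/μ = 788.8 · 0.0916 · 0.179 / 0.00191 = 6771.
Re > 4000 → turbulent. Relative roughness ε/D = 0.000248/0.179 = 0.00139. Haaland: 1/√f = -1.8 log₁₀[(0.00139/3.7)^1.11 + 6.9/6771] = -1.8 log₁₀[0.000157 + 0.00102] = 5.273, so f = 0.03596.
Total minor-loss coefficient ΣK = 4·0.13 + 1·1.7 = 2.22.
ΔP = [f·L/D + ΣK]·(ρV²/2) = [0.03596·25.03/0.179 + 2.22]·(788.8·0.0916²/2) = [5.029 + 2.22]·3.309 = 23.99 Pa.
Pumping power P = QΔP = 0.002305·23.99 = 0.055288 W = 0.05529 W.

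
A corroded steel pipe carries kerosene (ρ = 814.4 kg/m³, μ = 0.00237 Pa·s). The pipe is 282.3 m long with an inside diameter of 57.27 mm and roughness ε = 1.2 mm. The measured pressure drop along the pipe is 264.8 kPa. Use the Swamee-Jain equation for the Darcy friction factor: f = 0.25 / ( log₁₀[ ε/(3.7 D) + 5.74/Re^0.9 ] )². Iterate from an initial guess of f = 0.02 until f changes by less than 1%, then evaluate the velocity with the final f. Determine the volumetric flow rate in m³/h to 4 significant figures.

Rearranging Darcy-Weisbach: V = √(2·ΔP·D/(f·L·ρ)). With ε/D = 0.0012/0.05727 = 0.021, iterate starting from f = 0.02:
  f = 0.02 → V = √(2·2.648e+05·0.05727/(0.02·282.3·814.4)) = 2.568 m/s; Re = ρVD/μ = 5.054e+04; f → 0.05064
  f = 0.05064 → V = 1.614 m/s; Re = 3.176e+04; f → 0.05121
  f = 0.05121 → V = 1.605 m/s; Re = 3.159e+04; f → 0.05122
Converged (Δf/f < 1%). With the final f = 0.05122: V = √(2·2.648e+05·0.05727/(0.05122·282.3·814.4)) = 1.605 m/s.
Q = V·A = 1.605·(π/4·0.05727²) = 0.004134 m³/s = 14.88 m³/h.

Q ≈ 14.88 m³/h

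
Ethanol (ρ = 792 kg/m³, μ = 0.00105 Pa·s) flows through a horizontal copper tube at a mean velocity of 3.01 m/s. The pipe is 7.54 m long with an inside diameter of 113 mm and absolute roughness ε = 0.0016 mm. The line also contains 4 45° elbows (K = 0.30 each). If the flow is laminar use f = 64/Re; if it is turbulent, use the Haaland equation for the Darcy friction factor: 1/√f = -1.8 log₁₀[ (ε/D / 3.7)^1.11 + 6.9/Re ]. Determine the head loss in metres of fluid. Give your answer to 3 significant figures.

h_f ≈ 1.01 m

Reynolds number Re = ρVD/μ = 792 · 3.01 · 0.113 / 0.00105 = 2.566e+05.
Re > 4000 → turbulent. Relative roughness ε/D = 1.6e-06/0.113 = 1.42e-05. Haaland: 1/√f = -1.8 log₁₀[(1.42e-05/3.7)^1.11 + 6.9/2.566e+05] = -1.8 log₁₀[9.7e-07 + 2.69e-05] = 8.199, so f = 0.01488.
Total minor-loss coefficient ΣK = 4·0.3 = 1.2.
ΔP = [f·L/D + ΣK]·(ρV²/2) = [0.01488·7.54/0.113 + 1.2]·(792·3.01²/2) = [0.9926 + 1.2]·3588 = 7867 Pa.
Head loss h_f = ΔP/(ρg) = 7867/(792·9.81) = 1.01 m.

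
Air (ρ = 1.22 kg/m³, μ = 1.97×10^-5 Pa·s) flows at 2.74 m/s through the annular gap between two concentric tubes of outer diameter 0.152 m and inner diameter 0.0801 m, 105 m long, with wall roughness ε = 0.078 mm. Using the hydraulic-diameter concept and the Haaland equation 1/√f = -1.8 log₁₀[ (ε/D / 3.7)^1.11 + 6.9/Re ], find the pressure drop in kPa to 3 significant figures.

ΔP ≈ 0.206 kPa

Hydraulic diameter D_h = 4A/P = D_o - D_i = 0.152 - 0.0801 = 0.0719 m.
Re = ρVD_h/μ = 1.22·2.74·0.0719/1.97e-05 = 1.22e+04.
ε/D_h = 7.8e-05/0.0719 = 0.00108; Haaland gives 1/√f = -1.8 log₁₀[0.00012+0.000566] = 5.695, so f = 0.03083.
ΔP = f(L/D_h)(ρV²/2) = 0.03083·105/0.0719·4.58 = 206.2 Pa.
ΔP = 0.206 kPa.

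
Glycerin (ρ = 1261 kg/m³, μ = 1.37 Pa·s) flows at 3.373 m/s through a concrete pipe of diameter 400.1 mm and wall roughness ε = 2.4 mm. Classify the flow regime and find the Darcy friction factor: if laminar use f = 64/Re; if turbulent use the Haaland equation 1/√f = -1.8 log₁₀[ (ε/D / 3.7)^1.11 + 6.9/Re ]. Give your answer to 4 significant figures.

f ≈ 0.05152

Re = ρVD/μ = 1261·3.373·0.4001/1.37 = 1242.
Re < 2300 → laminar, so f = 64/Re = 0.05152 (roughness is irrelevant in laminar flow).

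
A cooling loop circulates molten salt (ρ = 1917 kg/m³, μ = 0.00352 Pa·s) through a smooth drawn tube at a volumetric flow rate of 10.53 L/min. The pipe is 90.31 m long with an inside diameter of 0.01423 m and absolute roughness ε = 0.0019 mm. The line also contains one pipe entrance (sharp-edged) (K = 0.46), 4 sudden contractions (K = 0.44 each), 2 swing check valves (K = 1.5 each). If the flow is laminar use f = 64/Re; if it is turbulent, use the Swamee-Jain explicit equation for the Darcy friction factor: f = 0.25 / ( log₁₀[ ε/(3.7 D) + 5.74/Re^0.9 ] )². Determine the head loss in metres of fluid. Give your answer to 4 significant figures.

Q = 10.53 L/min = 10.53/60000 = 0.0001755 m³/s.
Cross-sectional area A = πD²/4 = π(0.01423)²/4 = 0.000159 m²; mean velocity V = Q/A = 0.0001755/0.000159 = 1.104 m/s.
Reynolds number Re = ρVD/μ = 1917 · 1.104 · 0.01423 / 0.00352 = 8552.
Re > 4000 → turbulent. Relative roughness ε/D = 1.9e-06/0.01423 = 0.000134. Swamee-Jain: f = 0.25/(log₁₀[0.000134/3.7 + 5.74/8552^0.9])² = 0.25/(log₁₀[3.61e-05 + 0.00166])² = 0.25/(-2.771)² = 0.03257.
Total minor-loss coefficient ΣK = 1·0.46 + 4·0.44 + 2·1.5 = 5.22.
ΔP = [f·L/D + ΣK]·(ρV²/2) = [0.03257·90.31/0.01423 + 5.22]·(1917·1.104²/2) = [206.7 + 5.22]·1167 = 2.473e+05 Pa.
Head loss h_f = ΔP/(ρg) = 2.473e+05/(1917·9.81) = 13.15 m.

h_f ≈ 13.15 m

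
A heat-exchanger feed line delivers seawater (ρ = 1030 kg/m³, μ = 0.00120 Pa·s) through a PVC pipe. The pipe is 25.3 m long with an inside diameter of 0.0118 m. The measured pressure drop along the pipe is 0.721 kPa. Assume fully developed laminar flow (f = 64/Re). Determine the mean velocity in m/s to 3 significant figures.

V ≈ 0.103 m/s

For laminar flow, f = 64/Re with Re = ρVD/μ, so Darcy-Weisbach reduces to ΔP = 32μLV/D². Solving for V: V = ΔP·D²/(32μL) = 721·(0.0118)²/(32·0.0012·25.3) = 0.1033 m/s.
Check: Re = ρVD/μ = 1030·0.1033·0.0118/0.0012 = 1047 < 2300, so the laminar assumption holds.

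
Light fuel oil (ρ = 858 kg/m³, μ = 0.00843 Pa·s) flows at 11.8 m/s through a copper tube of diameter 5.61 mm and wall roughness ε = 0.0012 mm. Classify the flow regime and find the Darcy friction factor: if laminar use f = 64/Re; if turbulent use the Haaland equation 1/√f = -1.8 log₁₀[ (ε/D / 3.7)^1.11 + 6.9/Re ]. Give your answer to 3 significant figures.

Re = ρVD/μ = 858·11.8·0.00561/0.00843 = 6738.
Re > 4000 → turbulent. ε/D = 1.2e-06/0.00561 = 0.000214; Haaland: 1/√f = -1.8 log₁₀[1.98e-05 + 0.00102] = 5.366, so f = 0.03472.

f ≈ 0.0347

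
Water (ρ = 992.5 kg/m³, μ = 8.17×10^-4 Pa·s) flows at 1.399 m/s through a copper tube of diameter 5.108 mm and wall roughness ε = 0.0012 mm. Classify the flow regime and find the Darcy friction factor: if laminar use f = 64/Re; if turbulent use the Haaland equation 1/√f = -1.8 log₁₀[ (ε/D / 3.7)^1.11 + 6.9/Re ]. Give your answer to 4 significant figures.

Re = ρVD/μ = 992.5·1.399·0.005108/0.000817 = 8681.
Re > 4000 → turbulent. ε/D = 1.2e-06/0.005108 = 0.000235; Haaland: 1/√f = -1.8 log₁₀[2.19e-05 + 0.000795] = 5.558, so f = 0.03237.

f ≈ 0.03237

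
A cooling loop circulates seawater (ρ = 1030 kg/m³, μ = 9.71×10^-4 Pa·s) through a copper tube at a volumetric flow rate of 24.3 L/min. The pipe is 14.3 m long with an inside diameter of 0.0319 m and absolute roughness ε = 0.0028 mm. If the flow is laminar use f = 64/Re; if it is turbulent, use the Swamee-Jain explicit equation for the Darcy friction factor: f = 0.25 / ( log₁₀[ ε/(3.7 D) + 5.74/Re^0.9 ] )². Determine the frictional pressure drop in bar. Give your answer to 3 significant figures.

Q = 24.3 L/min = 24.3/60000 = 0.000405 m³/s.
Cross-sectional area A = πD²/4 = π(0.0319)²/4 = 0.0007992 m²; mean velocity V = Q/A = 0.000405/0.0007992 = 0.5067 m/s.
Reynolds number Re = ρVD/μ = 1030 · 0.5067 · 0.0319 / 0.000971 = 1.715e+04.
Re > 4000 → turbulent. Relative roughness ε/D = 2.8e-06/0.0319 = 8.78e-05. Swamee-Jain: f = 0.25/(log₁₀[8.78e-05/3.7 + 5.74/1.715e+04^0.9])² = 0.25/(log₁₀[2.37e-05 + 0.000887])² = 0.25/(-3.04)² = 0.02704.
Darcy-Weisbach: ΔP = f(L/D)(ρV²/2) = 0.02704·(14.3/0.0319)·(1030·0.5067²/2) = 0.02704·448.3·132.2 = 1603 Pa.
ΔP = 1603 Pa = 0.0160 bar.

ΔP ≈ 0.0160 bar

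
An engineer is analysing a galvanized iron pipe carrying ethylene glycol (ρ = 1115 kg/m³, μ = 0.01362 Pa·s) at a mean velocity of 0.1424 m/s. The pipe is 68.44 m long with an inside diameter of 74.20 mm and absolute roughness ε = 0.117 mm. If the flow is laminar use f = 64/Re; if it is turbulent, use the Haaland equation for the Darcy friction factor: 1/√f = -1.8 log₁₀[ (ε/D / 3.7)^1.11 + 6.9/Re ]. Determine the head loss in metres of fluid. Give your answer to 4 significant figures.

h_f ≈ 0.07053 m

Reynolds number Re = ρVD/μ = 1115 · 0.1424 · 0.0742 / 0.0136 = 865.
Re < 2300 → laminar flow, so f = 64/Re = 64/865 = 0.07399 (the turbulent correlation is not needed).
Darcy-Weisbach: ΔP = f(L/D)(ρV²/2) = 0.07399·(68.44/0.0742)·(1115·0.1424²/2) = 0.07399·922.4·11.3 = 771.5 Pa.
Head loss h_f = ΔP/(ρg) = 771.5/(1115·9.81) = 0.07053 m.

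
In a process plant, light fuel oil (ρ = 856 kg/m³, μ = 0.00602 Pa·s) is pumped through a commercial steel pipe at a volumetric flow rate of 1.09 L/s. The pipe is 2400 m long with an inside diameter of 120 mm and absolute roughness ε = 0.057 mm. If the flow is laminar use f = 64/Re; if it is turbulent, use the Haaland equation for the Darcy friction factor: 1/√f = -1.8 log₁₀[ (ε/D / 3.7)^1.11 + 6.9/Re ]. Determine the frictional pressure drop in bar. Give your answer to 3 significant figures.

ΔP ≈ 0.0309 bar

Q = 1.09 L/s = 1.09/1000 = 0.00109 m³/s.
Cross-sectional area A = πD²/4 = π(0.12)²/4 = 0.01131 m²; mean velocity V = Q/A = 0.00109/0.01131 = 0.09638 m/s.
Reynolds number Re = ρVD/μ = 856 · 0.09638 · 0.12 / 0.00602 = 1644.
Re < 2300 → laminar flow, so f = 64/Re = 64/1644 = 0.03892 (the turbulent correlation is not needed).
Darcy-Weisbach: ΔP = f(L/D)(ρV²/2) = 0.03892·(2400/0.12)·(856·0.09638²/2) = 0.03892·2e+04·3.976 = 3094 Pa.
ΔP = 3094 Pa = 0.0309 bar.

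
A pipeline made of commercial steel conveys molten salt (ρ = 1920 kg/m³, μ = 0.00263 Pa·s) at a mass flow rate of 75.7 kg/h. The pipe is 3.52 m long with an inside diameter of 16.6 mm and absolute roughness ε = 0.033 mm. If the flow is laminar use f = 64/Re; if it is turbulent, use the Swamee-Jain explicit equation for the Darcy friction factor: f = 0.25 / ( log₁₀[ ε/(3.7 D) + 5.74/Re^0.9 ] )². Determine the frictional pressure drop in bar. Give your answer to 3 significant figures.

ΔP ≈ 5.44×10^-4 bar

ṁ = 75.7 kg/h = 75.7/3600 = 0.02103 kg/s.
A = πD²/4 = π(0.0166)²/4 = 0.0002164 m²; mean velocity V = ṁ/(ρA) = 0.02103/(1920 · 0.0002164) = 0.0506 m/s.
Reynolds number Re = ρVD/μ = 1920 · 0.0506 · 0.0166 / 0.00263 = 613.3.
Re < 2300 → laminar flow, so f = 64/Re = 64/613.3 = 0.1044 (the turbulent correlation is not needed).
Darcy-Weisbach: ΔP = f(L/D)(ρV²/2) = 0.1044·(3.52/0.0166)·(1920·0.0506²/2) = 0.1044·212·2.458 = 54.4 Pa.
ΔP = 54.4 Pa = 5.44×10^-4 bar.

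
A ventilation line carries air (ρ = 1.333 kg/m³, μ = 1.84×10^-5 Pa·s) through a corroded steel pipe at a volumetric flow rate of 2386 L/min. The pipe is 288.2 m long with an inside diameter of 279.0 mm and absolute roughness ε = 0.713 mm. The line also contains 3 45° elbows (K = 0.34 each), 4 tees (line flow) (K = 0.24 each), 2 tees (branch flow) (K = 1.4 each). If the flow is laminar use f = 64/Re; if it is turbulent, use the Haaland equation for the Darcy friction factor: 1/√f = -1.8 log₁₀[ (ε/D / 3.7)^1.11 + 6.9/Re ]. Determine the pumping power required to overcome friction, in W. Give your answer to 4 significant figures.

P ≈ 0.4309 W

Q = 2386 L/min = 2386/60000 = 0.03977 m³/s.
Cross-sectional area A = πD²/4 = π(0.279)²/4 = 0.06114 m²; mean velocity V = Q/A = 0.03977/0.06114 = 0.6505 m/s.
Reynolds number Re = ρVD/μ = 1.333 · 0.6505 · 0.279 / 1.84e-05 = 1.315e+04.
Re > 4000 → turbulent. Relative roughness ε/D = 0.000713/0.279 = 0.00256. Haaland: 1/√f = -1.8 log₁₀[(0.00256/3.7)^1.11 + 6.9/1.315e+04] = -1.8 log₁₀[0.00031 + 0.000525] = 5.541, so f = 0.03257.
Total minor-loss coefficient ΣK = 3·0.34 + 4·0.24 + 2·1.4 = 4.78.
ΔP = [f·L/D + ΣK]·(ρV²/2) = [0.03257·288.2/0.279 + 4.78]·(1.333·0.6505²/2) = [33.64 + 4.78]·0.282 = 10.84 Pa.
Pumping power P = QΔP = 0.03977·10.84 = 0.43090 W = 0.4309 W.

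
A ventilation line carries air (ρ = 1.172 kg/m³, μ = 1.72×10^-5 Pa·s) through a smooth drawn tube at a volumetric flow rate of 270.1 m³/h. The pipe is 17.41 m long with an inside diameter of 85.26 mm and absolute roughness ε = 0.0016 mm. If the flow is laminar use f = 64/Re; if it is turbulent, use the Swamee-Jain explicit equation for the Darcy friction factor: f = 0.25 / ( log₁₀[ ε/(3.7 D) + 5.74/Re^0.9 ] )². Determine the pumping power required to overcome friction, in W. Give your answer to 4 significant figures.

Q = 270.1 m³/h = 270.1/3600 = 0.07503 m³/s.
Cross-sectional area A = πD²/4 = π(0.08526)²/4 = 0.005709 m²; mean velocity V = Q/A = 0.07503/0.005709 = 13.14 m/s.
Reynolds number Re = ρVD/μ = 1.172 · 13.14 · 0.08526 / 1.72e-05 = 7.635e+04.
Re > 4000 → turbulent. Relative roughness ε/D = 1.6e-06/0.08526 = 1.88e-05. Swamee-Jain: f = 0.25/(log₁₀[1.88e-05/3.7 + 5.74/7.635e+04^0.9])² = 0.25/(log₁₀[5.07e-06 + 0.000231])² = 0.25/(-3.626)² = 0.01901.
Darcy-Weisbach: ΔP = f(L/D)(ρV²/2) = 0.01901·(17.41/0.08526)·(1.172·13.14²/2) = 0.01901·204.2·101.2 = 392.9 Pa.
Pumping power P = QΔP = 0.07503·392.9 = 29.478 W = 29.48 W.

P ≈ 29.48 W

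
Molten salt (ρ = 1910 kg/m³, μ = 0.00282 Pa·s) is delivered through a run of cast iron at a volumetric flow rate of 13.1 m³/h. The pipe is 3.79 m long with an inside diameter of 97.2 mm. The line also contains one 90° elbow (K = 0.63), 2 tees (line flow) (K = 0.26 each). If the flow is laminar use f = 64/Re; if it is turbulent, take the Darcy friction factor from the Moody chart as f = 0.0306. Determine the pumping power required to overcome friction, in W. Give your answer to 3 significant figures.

Q = 13.1 m³/h = 13.1/3600 = 0.003639 m³/s.
Cross-sectional area A = πD²/4 = π(0.0972)²/4 = 0.00742 m²; mean velocity V = Q/A = 0.003639/0.00742 = 0.4904 m/s.
Reynolds number Re = ρVD/μ = 1910 · 0.4904 · 0.0972 / 0.00282 = 3.228e+04.
Re > 4000 → turbulent; use the Moody-chart value f = 0.0306.
Total minor-loss coefficient ΣK = 1·0.63 + 2·0.26 = 1.15.
ΔP = [f·L/D + ΣK]·(ρV²/2) = [0.0306·3.79/0.0972 + 1.15]·(1910·0.4904²/2) = [1.193 + 1.15]·229.7 = 538.1 Pa.
Pumping power P = QΔP = 0.003639·538.1 = 1.958 W = 1.96 W.

P ≈ 1.96 W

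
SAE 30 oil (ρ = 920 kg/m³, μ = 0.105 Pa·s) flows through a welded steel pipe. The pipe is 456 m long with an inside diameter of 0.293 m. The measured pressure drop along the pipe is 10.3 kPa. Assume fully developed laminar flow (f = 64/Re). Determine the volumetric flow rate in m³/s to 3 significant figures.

For laminar flow, f = 64/Re with Re = ρVD/μ, so Darcy-Weisbach reduces to ΔP = 32μLV/D². Solving for V: V = ΔP·D²/(32μL) = 1.03e+04·(0.293)²/(32·0.105·456) = 0.5771 m/s.
Check: Re = ρVD/μ = 920·0.5771·0.293/0.105 = 1482 < 2300, so the laminar assumption holds.
Q = V·A = 0.5771·(π/4·0.293²) = 0.03891 m³/s = 0.0389 m³/s.

Q ≈ 0.0389 m³/s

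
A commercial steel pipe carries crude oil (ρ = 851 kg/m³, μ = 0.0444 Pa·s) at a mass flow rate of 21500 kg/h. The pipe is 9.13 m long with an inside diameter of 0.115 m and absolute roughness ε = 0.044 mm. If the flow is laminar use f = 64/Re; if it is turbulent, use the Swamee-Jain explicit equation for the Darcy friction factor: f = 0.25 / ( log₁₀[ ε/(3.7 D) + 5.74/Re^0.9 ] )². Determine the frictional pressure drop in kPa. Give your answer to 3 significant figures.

ṁ = 21500 kg/h = 21500/3600 = 5.972 kg/s.
A = πD²/4 = π(0.115)²/4 = 0.01039 m²; mean velocity V = ṁ/(ρA) = 5.972/(851 · 0.01039) = 0.6756 m/s.
Reynolds number Re = ρVD/μ = 851 · 0.6756 · 0.115 / 0.0444 = 1489.
Re < 2300 → laminar flow, so f = 64/Re = 64/1489 = 0.04297 (the turbulent correlation is not needed).
Darcy-Weisbach: ΔP = f(L/D)(ρV²/2) = 0.04297·(9.13/0.115)·(851·0.6756²/2) = 0.04297·79.39·194.2 = 662.7 Pa.
ΔP = 662.7 Pa = 0.663 kPa.

ΔP ≈ 0.663 kPa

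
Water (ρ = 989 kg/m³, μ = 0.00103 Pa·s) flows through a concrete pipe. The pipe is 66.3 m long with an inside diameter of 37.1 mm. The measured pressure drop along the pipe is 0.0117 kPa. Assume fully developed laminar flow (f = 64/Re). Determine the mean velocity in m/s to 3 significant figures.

V ≈ 0.00737 m/s

For laminar flow, f = 64/Re with Re = ρVD/μ, so Darcy-Weisbach reduces to ΔP = 32μLV/D². Solving for V: V = ΔP·D²/(32μL) = 11.7·(0.0371)²/(32·0.00103·66.3) = 0.007369 m/s.
Check: Re = ρVD/μ = 989·0.007369·0.0371/0.00103 = 262.5 < 2300, so the laminar assumption holds.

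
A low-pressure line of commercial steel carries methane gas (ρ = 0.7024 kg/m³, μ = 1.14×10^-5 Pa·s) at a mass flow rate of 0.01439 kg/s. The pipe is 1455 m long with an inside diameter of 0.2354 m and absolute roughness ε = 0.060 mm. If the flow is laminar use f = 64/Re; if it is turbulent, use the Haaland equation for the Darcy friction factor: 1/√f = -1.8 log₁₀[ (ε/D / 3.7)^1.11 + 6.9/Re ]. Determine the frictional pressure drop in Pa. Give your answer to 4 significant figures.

A = πD²/4 = π(0.2354)²/4 = 0.04352 m²; mean velocity V = ṁ/(ρA) = 0.01439/(0.7024 · 0.04352) = 0.4707 m/s.
Reynolds number Re = ρVD/μ = 0.7024 · 0.4707 · 0.2354 / 1.14e-05 = 6827.
Re > 4000 → turbulent. Relative roughness ε/D = 6e-05/0.2354 = 0.000255. Haaland: 1/√f = -1.8 log₁₀[(0.000255/3.7)^1.11 + 6.9/6827] = -1.8 log₁₀[2.4e-05 + 0.00101] = 5.373, so f = 0.03463.
Darcy-Weisbach: ΔP = f(L/D)(ρV²/2) = 0.03463·(1455/0.2354)·(0.7024·0.4707²/2) = 0.03463·6181·0.07782 = 16.66 Pa.

ΔP ≈ 16.66 Pa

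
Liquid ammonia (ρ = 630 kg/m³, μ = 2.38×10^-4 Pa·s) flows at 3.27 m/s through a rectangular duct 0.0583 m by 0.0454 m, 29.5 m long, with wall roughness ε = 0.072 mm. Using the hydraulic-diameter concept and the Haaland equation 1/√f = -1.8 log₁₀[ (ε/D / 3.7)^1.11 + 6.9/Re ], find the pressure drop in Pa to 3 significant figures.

ΔP ≈ 42600 Pa

Hydraulic diameter D_h = 4A/P = 4·(0.0583·0.0454)/(2·(0.0583+0.0454)) = 0.01059/0.2074 = 0.05105 m.
Re = ρVD_h/μ = 630·3.27·0.05105/0.000238 = 4.419e+05.
ε/D_h = 7.2e-05/0.05105 = 0.00141; Haaland gives 1/√f = -1.8 log₁₀[0.00016+1.56e-05] = 6.758, so f = 0.02189.
ΔP = f(L/D_h)(ρV²/2) = 0.02189·29.5/0.05105·3368 = 4.262e+04 Pa.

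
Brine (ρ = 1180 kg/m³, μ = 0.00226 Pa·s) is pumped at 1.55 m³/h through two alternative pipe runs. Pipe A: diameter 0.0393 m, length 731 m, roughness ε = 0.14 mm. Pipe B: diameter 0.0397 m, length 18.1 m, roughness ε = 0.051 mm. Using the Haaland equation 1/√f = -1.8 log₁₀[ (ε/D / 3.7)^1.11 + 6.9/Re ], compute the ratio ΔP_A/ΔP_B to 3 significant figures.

Pipe A: V = Q/A = 0.0004306/0.001213 = 0.3549 m/s; Re = 7283; ε/D = 0.00356; Haaland → f = 0.03786; ΔP_A = f(L/D)(ρV²/2) = 5.235e+04 Pa.
Pipe B: V = Q/A = 0.0004306/0.001238 = 0.3478 m/s; Re = 7210; ε/D = 0.00128; Haaland → f = 0.03527; ΔP_B = f(L/D)(ρV²/2) = 1148 Pa.
ΔP_A/ΔP_B = 5.235e+04/1148 = 45.6.

ΔP_A/ΔP_B ≈ 45.6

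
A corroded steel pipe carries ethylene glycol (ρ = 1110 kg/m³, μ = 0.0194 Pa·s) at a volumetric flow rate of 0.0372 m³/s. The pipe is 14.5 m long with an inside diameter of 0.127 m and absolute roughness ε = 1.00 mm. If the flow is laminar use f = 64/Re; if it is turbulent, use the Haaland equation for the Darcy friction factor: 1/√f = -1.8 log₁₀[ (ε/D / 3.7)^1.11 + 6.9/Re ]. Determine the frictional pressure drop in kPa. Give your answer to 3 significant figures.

Cross-sectional area A = πD²/4 = π(0.127)²/4 = 0.01267 m²; mean velocity V = Q/A = 0.0372/0.01267 = 2.937 m/s.
Reynolds number Re = ρVD/μ = 1110 · 2.937 · 0.127 / 0.0194 = 2.134e+04.
Re > 4000 → turbulent. Relative roughness ε/D = 0.001/0.127 = 0.00787. Haaland: 1/√f = -1.8 log₁₀[(0.00787/3.7)^1.11 + 6.9/2.134e+04] = -1.8 log₁₀[0.00108 + 0.000323] = 5.134, so f = 0.03794.
Darcy-Weisbach: ΔP = f(L/D)(ρV²/2) = 0.03794·(14.5/0.127)·(1110·2.937²/2) = 0.03794·114.2·4786 = 2.073e+04 Pa.
ΔP = 2.073e+04 Pa = 20.7 kPa.

ΔP ≈ 20.7 kPa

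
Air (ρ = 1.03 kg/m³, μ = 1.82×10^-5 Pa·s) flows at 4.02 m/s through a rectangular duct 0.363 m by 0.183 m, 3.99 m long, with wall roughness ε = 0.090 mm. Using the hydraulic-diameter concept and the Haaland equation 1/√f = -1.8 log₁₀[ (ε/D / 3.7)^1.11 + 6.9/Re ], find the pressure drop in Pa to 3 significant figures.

Hydraulic diameter D_h = 4A/P = 4·(0.363·0.183)/(2·(0.363+0.183)) = 0.2657/1.092 = 0.2433 m.
Re = ρVD_h/μ = 1.03·4.02·0.2433/1.82e-05 = 5.536e+04.
ε/D_h = 9e-05/0.2433 = 0.00037; Haaland gives 1/√f = -1.8 log₁₀[3.63e-05+0.000125] = 6.828, so f = 0.02145.
ΔP = f(L/D_h)(ρV²/2) = 0.02145·3.99/0.2433·8.323 = 2.927 Pa.

ΔP ≈ 2.93 Pa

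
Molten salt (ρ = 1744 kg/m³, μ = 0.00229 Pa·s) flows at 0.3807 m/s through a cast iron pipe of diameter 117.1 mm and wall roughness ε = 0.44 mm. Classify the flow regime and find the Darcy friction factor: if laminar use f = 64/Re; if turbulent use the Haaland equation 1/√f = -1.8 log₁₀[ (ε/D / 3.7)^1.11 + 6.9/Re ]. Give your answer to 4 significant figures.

f ≈ 0.03075

Re = ρVD/μ = 1744·0.3807·0.1171/0.00229 = 3.395e+04.
Re > 4000 → turbulent. ε/D = 0.00044/0.1171 = 0.00376; Haaland: 1/√f = -1.8 log₁₀[0.000476 + 0.000203] = 5.703, so f = 0.03075.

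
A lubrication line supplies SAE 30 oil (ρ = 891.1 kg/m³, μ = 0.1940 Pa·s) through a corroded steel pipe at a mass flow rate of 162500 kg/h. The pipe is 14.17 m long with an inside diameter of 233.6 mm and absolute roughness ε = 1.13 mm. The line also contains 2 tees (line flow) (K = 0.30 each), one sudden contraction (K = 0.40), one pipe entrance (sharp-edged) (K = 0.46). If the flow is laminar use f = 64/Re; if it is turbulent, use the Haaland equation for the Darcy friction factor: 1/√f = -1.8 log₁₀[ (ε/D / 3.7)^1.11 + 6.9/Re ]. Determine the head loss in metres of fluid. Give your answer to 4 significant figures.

h_f ≈ 0.3219 m

ṁ = 162500 kg/h = 162500/3600 = 45.14 kg/s.
A = πD²/4 = π(0.2336)²/4 = 0.04286 m²; mean velocity V = ṁ/(ρA) = 45.14/(891.1 · 0.04286) = 1.182 m/s.
Reynolds number Re = ρVD/μ = 891.1 · 1.182 · 0.2336 / 0.194 = 1268.
Re < 2300 → laminar flow, so f = 64/Re = 64/1268 = 0.05047 (the turbulent correlation is not needed).
Total minor-loss coefficient ΣK = 2·0.3 + 1·0.4 + 1·0.46 = 1.46.
ΔP = [f·L/D + ΣK]·(ρV²/2) = [0.05047·14.17/0.2336 + 1.46]·(891.1·1.182²/2) = [3.061 + 1.46]·622.4 = 2814 Pa.
Head loss h_f = ΔP/(ρg) = 2814/(891.1·9.81) = 0.3219 m.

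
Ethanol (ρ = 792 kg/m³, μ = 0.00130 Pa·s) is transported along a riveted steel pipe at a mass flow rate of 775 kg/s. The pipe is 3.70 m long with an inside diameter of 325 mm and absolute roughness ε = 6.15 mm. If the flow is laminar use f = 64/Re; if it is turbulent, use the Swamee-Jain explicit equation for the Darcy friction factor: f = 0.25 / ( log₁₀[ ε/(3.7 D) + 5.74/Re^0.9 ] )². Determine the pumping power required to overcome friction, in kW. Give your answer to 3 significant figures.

P ≈ 29.3 kW

A = πD²/4 = π(0.325)²/4 = 0.08296 m²; mean velocity V = ṁ/(ρA) = 775/(792 · 0.08296) = 11.8 m/s.
Reynolds number Re = ρVD/μ = 792 · 11.8 · 0.325 / 0.0013 = 2.336e+06.
Re > 4000 → turbulent. Relative roughness ε/D = 0.00615/0.325 = 0.0189. Swamee-Jain: f = 0.25/(log₁₀[0.0189/3.7 + 5.74/2.336e+06^0.9])² = 0.25/(log₁₀[0.00511 + 1.07e-05])² = 0.25/(-2.29)² = 0.04766.
Darcy-Weisbach: ΔP = f(L/D)(ρV²/2) = 0.04766·(3.7/0.325)·(792·11.8²/2) = 0.04766·11.38·5.51e+04 = 2.99e+04 Pa.
Q = ṁ/ρ = 775/792 = 0.9785 m³/s.
Pumping power P = QΔP = 0.9785·2.99e+04 = 29250 W = 29.3 kW.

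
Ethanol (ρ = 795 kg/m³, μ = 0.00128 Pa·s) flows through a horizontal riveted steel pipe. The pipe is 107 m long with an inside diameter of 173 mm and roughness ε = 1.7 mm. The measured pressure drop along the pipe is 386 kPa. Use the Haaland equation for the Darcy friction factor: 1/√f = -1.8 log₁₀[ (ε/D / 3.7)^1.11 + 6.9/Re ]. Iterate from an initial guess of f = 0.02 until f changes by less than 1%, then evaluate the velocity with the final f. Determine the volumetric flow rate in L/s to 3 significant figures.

Q ≈ 151 L/s

Rearranging Darcy-Weisbach: V = √(2·ΔP·D/(f·L·ρ)). With ε/D = 0.0017/0.173 = 0.00983, iterate starting from f = 0.02:
  f = 0.02 → V = √(2·3.86e+05·0.173/(0.02·107·795)) = 8.86 m/s; Re = ρVD/μ = 9.52e+05; f → 0.03782
  f = 0.03782 → V = 6.443 m/s; Re = 6.923e+05; f → 0.03784
Converged (Δf/f < 1%). With the final f = 0.03784: V = √(2·3.86e+05·0.173/(0.03784·107·795)) = 6.442 m/s.
Q = V·A = 6.442·(π/4·0.173²) = 0.1514 m³/s = 151 L/s.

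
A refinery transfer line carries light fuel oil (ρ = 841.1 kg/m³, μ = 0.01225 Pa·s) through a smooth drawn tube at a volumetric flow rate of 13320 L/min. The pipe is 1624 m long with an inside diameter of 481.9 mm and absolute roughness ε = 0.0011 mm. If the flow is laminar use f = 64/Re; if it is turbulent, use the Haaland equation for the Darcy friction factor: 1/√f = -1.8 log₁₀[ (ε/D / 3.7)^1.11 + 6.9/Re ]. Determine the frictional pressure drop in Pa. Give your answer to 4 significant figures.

ΔP ≈ 45700 Pa

Q = 13320 L/min = 13320/60000 = 0.222 m³/s.
Cross-sectional area A = πD²/4 = π(0.4819)²/4 = 0.1824 m²; mean velocity V = Q/A = 0.222/0.1824 = 1.217 m/s.
Reynolds number Re = ρVD/μ = 841.1 · 1.217 · 0.4819 / 0.0123 = 4.027e+04.
Re > 4000 → turbulent. Relative roughness ε/D = 1.1e-06/0.4819 = 2.28e-06. Haaland: 1/√f = -1.8 log₁₀[(2.28e-06/3.7)^1.11 + 6.9/4.027e+04] = -1.8 log₁₀[1.28e-07 + 0.000171] = 6.779, so f = 0.02176.
Darcy-Weisbach: ΔP = f(L/D)(ρV²/2) = 0.02176·(1624/0.4819)·(841.1·1.217²/2) = 0.02176·3370·623 = 4.57e+04 Pa.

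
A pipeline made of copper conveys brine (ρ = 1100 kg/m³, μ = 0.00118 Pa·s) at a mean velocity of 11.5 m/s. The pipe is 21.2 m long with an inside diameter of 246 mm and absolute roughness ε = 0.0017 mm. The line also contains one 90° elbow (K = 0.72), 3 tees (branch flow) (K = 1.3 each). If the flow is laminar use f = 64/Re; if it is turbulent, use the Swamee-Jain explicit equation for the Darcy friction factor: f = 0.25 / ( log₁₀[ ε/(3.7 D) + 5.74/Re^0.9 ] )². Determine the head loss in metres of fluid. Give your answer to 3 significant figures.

Reynolds number Re = ρVD/μ = 1100 · 11.5 · 0.246 / 0.00118 = 2.637e+06.
Re > 4000 → turbulent. Relative roughness ε/D = 1.7e-06/0.246 = 6.91e-06. Swamee-Jain: f = 0.25/(log₁₀[6.91e-06/3.7 + 5.74/2.637e+06^0.9])² = 0.25/(log₁₀[1.87e-06 + 9.55e-06])² = 0.25/(-4.943)² = 0.01023.
Total minor-loss coefficient ΣK = 1·0.72 + 3·1.3 = 4.62.
ΔP = [f·L/D + ΣK]·(ρV²/2) = [0.01023·21.2/0.246 + 4.62]·(1100·11.5²/2) = [0.8819 + 4.62]·7.274e+04 = 4.002e+05 Pa.
Head loss h_f = ΔP/(ρg) = 4.002e+05/(1100·9.81) = 37.1 m.

h_f ≈ 37.1 m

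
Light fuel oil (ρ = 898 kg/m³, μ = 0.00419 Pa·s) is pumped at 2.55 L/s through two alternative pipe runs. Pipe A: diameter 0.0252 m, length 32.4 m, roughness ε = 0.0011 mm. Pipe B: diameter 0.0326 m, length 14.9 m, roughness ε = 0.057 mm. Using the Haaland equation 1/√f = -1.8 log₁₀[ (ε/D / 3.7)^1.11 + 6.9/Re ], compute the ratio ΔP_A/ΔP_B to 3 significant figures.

Pipe A: V = Q/A = 0.00255/0.0004988 = 5.113 m/s; Re = 2.761e+04; ε/D = 4.37e-05; Haaland → f = 0.02386; ΔP_A = f(L/D)(ρV²/2) = 3.601e+05 Pa.
Pipe B: V = Q/A = 0.00255/0.0008347 = 3.055 m/s; Re = 2.134e+04; ε/D = 0.00175; Haaland → f = 0.02872; ΔP_B = f(L/D)(ρV²/2) = 5.5e+04 Pa.
ΔP_A/ΔP_B = 3.601e+05/5.5e+04 = 6.55.

ΔP_A/ΔP_B ≈ 6.55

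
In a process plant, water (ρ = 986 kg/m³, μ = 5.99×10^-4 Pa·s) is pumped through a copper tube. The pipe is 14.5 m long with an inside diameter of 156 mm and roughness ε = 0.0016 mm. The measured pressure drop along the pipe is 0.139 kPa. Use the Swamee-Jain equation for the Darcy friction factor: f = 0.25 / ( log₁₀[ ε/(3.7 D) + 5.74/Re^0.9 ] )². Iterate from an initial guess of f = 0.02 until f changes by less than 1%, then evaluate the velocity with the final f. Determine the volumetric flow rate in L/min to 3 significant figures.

Rearranging Darcy-Weisbach: V = √(2·ΔP·D/(f·L·ρ)). With ε/D = 1.6e-06/0.156 = 1.03e-05, iterate starting from f = 0.02:
  f = 0.02 → V = √(2·139·0.156/(0.02·14.5·986)) = 0.3894 m/s; Re = ρVD/μ = 1e+05; f → 0.01793
  f = 0.01793 → V = 0.4114 m/s; Re = 1.056e+05; f → 0.01772
  f = 0.01772 → V = 0.4137 m/s; Re = 1.062e+05; f → 0.0177
Converged (Δf/f < 1%). With the final f = 0.0177: V = √(2·139·0.156/(0.0177·14.5·986)) = 0.4139 m/s.
Q = V·A = 0.4139·(π/4·0.156²) = 0.007912 m³/s = 475 L/min.

Q ≈ 475 L/min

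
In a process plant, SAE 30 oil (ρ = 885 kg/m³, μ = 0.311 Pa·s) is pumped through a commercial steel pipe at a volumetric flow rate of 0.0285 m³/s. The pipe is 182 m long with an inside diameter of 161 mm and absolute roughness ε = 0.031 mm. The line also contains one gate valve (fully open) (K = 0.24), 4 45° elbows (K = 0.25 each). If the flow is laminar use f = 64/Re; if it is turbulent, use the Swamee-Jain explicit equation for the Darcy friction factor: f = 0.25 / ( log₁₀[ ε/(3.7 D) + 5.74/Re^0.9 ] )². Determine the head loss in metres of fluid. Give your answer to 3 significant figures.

h_f ≈ 11.4 m

Cross-sectional area A = πD²/4 = π(0.161)²/4 = 0.02036 m²; mean velocity V = Q/A = 0.0285/0.02036 = 1.4 m/s.
Reynolds number Re = ρVD/μ = 885 · 1.4 · 0.161 / 0.311 = 641.4.
Re < 2300 → laminar flow, so f = 64/Re = 64/641.4 = 0.09979 (the turbulent correlation is not needed).
Total minor-loss coefficient ΣK = 1·0.24 + 4·0.25 = 1.24.
ΔP = [f·L/D + ΣK]·(ρV²/2) = [0.09979·182/0.161 + 1.24]·(885·1.4²/2) = [112.8 + 1.24]·867.2 = 9.89e+04 Pa.
Head loss h_f = ΔP/(ρg) = 9.89e+04/(885·9.81) = 11.4 m.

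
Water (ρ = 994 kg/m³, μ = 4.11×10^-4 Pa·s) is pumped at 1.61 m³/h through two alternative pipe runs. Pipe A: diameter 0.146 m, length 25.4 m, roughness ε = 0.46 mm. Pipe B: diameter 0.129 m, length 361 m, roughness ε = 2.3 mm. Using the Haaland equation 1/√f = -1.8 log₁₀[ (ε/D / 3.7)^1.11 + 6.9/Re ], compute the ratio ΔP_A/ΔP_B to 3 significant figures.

ΔP_A/ΔP_B ≈ 0.0267

Pipe A: V = Q/A = 0.0004472/0.01674 = 0.02671 m/s; Re = 9432; ε/D = 0.00315; Haaland → f = 0.03547; ΔP_A = f(L/D)(ρV²/2) = 2.189 Pa.
Pipe B: V = Q/A = 0.0004472/0.01307 = 0.03422 m/s; Re = 1.068e+04; ε/D = 0.0178; Haaland → f = 0.05026; ΔP_B = f(L/D)(ρV²/2) = 81.85 Pa.
ΔP_A/ΔP_B = 2.189/81.85 = 0.0267.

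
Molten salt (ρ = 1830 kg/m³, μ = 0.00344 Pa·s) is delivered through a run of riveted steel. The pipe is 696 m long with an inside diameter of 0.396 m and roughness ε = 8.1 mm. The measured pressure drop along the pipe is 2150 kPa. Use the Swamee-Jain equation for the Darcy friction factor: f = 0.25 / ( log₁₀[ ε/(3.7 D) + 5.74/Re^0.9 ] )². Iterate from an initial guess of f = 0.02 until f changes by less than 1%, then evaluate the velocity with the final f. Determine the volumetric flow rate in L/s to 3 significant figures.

Q ≈ 642 L/s

Rearranging Darcy-Weisbach: V = √(2·ΔP·D/(f·L·ρ)). With ε/D = 0.0081/0.396 = 0.0205, iterate starting from f = 0.02:
  f = 0.02 → V = √(2·2.15e+06·0.396/(0.02·696·1830)) = 8.176 m/s; Re = ρVD/μ = 1.722e+06; f → 0.04911
  f = 0.04911 → V = 5.218 m/s; Re = 1.099e+06; f → 0.04913
Converged (Δf/f < 1%). With the final f = 0.04913: V = √(2·2.15e+06·0.396/(0.04913·696·1830)) = 5.216 m/s.
Q = V·A = 5.216·(π/4·0.396²) = 0.6425 m³/s = 642 L/s.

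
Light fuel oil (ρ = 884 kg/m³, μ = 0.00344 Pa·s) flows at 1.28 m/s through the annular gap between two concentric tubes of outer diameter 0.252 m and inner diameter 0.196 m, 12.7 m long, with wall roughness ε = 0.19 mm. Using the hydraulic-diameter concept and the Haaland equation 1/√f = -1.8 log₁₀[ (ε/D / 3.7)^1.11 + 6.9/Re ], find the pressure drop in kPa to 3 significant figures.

ΔP ≈ 5.28 kPa

Hydraulic diameter D_h = 4A/P = D_o - D_i = 0.252 - 0.196 = 0.056 m.
Re = ρVD_h/μ = 884·1.28·0.056/0.00344 = 1.842e+04.
ε/D_h = 0.00019/0.056 = 0.00339; Haaland gives 1/√f = -1.8 log₁₀[0.000425+0.000375] = 5.575, so f = 0.03217.
ΔP = f(L/D_h)(ρV²/2) = 0.03217·12.7/0.056·724.2 = 5284 Pa.
ΔP = 5.28 kPa.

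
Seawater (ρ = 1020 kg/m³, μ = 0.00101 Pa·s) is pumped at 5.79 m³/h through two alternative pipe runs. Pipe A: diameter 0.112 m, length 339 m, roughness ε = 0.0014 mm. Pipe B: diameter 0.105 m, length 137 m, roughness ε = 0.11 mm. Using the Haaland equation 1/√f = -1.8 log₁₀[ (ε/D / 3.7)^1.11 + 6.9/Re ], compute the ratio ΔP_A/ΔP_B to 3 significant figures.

Pipe A: V = Q/A = 0.001608/0.009852 = 0.1632 m/s; Re = 1.846e+04; ε/D = 1.25e-05; Haaland → f = 0.02629; ΔP_A = f(L/D)(ρV²/2) = 1081 Pa.
Pipe B: V = Q/A = 0.001608/0.008659 = 0.1857 m/s; Re = 1.97e+04; ε/D = 0.00105; Haaland → f = 0.0278; ΔP_B = f(L/D)(ρV²/2) = 638.2 Pa.
ΔP_A/ΔP_B = 1081/638.2 = 1.69.

ΔP_A/ΔP_B ≈ 1.69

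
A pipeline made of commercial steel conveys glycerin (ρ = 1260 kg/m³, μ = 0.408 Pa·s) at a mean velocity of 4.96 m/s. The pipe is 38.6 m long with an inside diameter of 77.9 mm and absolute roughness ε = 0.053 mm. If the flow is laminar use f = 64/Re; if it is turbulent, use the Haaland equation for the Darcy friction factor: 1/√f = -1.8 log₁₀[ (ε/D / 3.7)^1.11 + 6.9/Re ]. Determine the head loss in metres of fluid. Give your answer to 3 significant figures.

h_f ≈ 33.3 m

Reynolds number Re = ρVD/μ = 1260 · 4.96 · 0.0779 / 0.408 = 1193.
Re < 2300 → laminar flow, so f = 64/Re = 64/1193 = 0.05364 (the turbulent correlation is not needed).
Darcy-Weisbach: ΔP = f(L/D)(ρV²/2) = 0.05364·(38.6/0.0779)·(1260·4.96²/2) = 0.05364·495.5·1.55e+04 = 4.119e+05 Pa.
Head loss h_f = ΔP/(ρg) = 4.119e+05/(1260·9.81) = 33.3 m.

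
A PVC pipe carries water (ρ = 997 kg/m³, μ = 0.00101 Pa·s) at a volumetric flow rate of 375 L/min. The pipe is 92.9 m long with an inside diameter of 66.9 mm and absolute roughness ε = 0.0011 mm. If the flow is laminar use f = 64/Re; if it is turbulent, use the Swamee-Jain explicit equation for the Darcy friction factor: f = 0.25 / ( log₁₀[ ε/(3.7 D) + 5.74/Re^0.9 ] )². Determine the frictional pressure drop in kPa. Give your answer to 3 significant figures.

ΔP ≈ 38.1 kPa

Q = 375 L/min = 375/60000 = 0.00625 m³/s.
Cross-sectional area A = πD²/4 = π(0.0669)²/4 = 0.003515 m²; mean velocity V = Q/A = 0.00625/0.003515 = 1.778 m/s.
Reynolds number Re = ρVD/μ = 997 · 1.778 · 0.0669 / 0.00101 = 1.174e+05.
Re > 4000 → turbulent. Relative roughness ε/D = 1.1e-06/0.0669 = 1.64e-05. Swamee-Jain: f = 0.25/(log₁₀[1.64e-05/3.7 + 5.74/1.174e+05^0.9])² = 0.25/(log₁₀[4.44e-06 + 0.000157])² = 0.25/(-3.792)² = 0.01739.
Darcy-Weisbach: ΔP = f(L/D)(ρV²/2) = 0.01739·(92.9/0.0669)·(997·1.778²/2) = 0.01739·1389·1576 = 3.805e+04 Pa.
ΔP = 3.805e+04 Pa = 38.1 kPa.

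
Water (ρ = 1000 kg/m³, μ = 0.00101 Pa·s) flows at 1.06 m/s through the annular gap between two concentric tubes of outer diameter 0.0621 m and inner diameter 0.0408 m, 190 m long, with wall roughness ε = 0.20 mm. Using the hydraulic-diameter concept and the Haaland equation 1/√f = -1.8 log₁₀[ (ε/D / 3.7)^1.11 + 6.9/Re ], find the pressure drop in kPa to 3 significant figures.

ΔP ≈ 199 kPa

Hydraulic diameter D_h = 4A/P = D_o - D_i = 0.0621 - 0.0408 = 0.0213 m.
Re = ρVD_h/μ = 1000·1.06·0.0213/0.00101 = 2.235e+04.
ε/D_h = 0.0002/0.0213 = 0.00939; Haaland gives 1/√f = -1.8 log₁₀[0.00132+0.000309] = 5.021, so f = 0.03966.
ΔP = f(L/D_h)(ρV²/2) = 0.03966·190/0.0213·561.8 = 1.988e+05 Pa.
ΔP = 199 kPa.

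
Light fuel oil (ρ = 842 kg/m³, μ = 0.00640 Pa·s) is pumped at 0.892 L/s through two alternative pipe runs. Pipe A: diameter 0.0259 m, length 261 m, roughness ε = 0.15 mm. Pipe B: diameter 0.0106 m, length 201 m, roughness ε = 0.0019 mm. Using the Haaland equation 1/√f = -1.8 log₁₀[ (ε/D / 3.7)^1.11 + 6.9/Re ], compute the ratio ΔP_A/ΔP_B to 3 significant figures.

ΔP_A/ΔP_B ≈ 0.0221

Pipe A: V = Q/A = 0.000892/0.0005269 = 1.693 m/s; Re = 5769; ε/D = 0.00579; Haaland → f = 0.04213; ΔP_A = f(L/D)(ρV²/2) = 5.124e+05 Pa.
Pipe B: V = Q/A = 0.000892/8.825e-05 = 10.11 m/s; Re = 1.41e+04; ε/D = 0.000179; Haaland → f = 0.02841; ΔP_B = f(L/D)(ρV²/2) = 2.317e+07 Pa.
ΔP_A/ΔP_B = 5.124e+05/2.317e+07 = 0.0221.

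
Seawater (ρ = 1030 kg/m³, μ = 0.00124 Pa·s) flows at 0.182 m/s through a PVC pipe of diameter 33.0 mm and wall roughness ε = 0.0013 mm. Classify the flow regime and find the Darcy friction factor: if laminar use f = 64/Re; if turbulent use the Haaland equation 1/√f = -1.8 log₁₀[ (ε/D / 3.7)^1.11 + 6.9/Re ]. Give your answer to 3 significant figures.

f ≈ 0.0378

Re = ρVD/μ = 1030·0.182·0.033/0.00124 = 4989.
Re > 4000 → turbulent. ε/D = 1.3e-06/0.033 = 3.94e-05; Haaland: 1/√f = -1.8 log₁₀[3.02e-06 + 0.00138] = 5.145, so f = 0.03778.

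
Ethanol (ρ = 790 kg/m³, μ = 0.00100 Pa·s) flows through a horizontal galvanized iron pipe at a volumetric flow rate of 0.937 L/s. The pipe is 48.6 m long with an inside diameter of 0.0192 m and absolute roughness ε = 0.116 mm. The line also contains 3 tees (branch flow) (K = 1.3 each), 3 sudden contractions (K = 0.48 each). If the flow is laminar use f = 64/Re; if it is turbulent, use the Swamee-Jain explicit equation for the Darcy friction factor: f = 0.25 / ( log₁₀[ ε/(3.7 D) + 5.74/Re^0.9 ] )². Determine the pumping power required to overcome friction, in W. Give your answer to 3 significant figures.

Q = 0.937 L/s = 0.937/1000 = 0.000937 m³/s.
Cross-sectional area A = πD²/4 = π(0.0192)²/4 = 0.0002895 m²; mean velocity V = Q/A = 0.000937/0.0002895 = 3.236 m/s.
Reynolds number Re = ρVD/μ = 790 · 3.236 · 0.0192 / 0.001 = 4.909e+04.
Re > 4000 → turbulent. Relative roughness ε/D = 0.000116/0.0192 = 0.00604. Swamee-Jain: f = 0.25/(log₁₀[0.00604/3.7 + 5.74/4.909e+04^0.9])² = 0.25/(log₁₀[0.00163 + 0.000344])² = 0.25/(-2.704)² = 0.03419.
Total minor-loss coefficient ΣK = 3·1.3 + 3·0.48 = 5.34.
ΔP = [f·L/D + ΣK]·(ρV²/2) = [0.03419·48.6/0.0192 + 5.34]·(790·3.236²/2) = [86.55 + 5.34]·4137 = 3.802e+05 Pa.
Pumping power P = QΔP = 0.000937·3.802e+05 = 356.2 W = 356 W.

P ≈ 356 W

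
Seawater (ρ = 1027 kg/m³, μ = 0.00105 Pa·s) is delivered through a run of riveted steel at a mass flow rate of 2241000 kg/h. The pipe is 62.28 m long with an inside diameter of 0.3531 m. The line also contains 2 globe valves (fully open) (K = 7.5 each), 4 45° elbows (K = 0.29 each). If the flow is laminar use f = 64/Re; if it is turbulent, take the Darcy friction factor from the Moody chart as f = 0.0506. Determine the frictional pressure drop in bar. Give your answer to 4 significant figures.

ΔP ≈ 4.935 bar

ṁ = 2241000 kg/h = 2241000/3600 = 622.5 kg/s.
A = πD²/4 = π(0.3531)²/4 = 0.09792 m²; mean velocity V = ṁ/(ρA) = 622.5/(1027 · 0.09792) = 6.19 m/s.
Reynolds number Re = ρVD/μ = 1027 · 6.19 · 0.3531 / 0.00105 = 2.138e+06.
Re > 4000 → turbulent; use the Moody-chart value f = 0.0506.
Total minor-loss coefficient ΣK = 2·7.5 + 4·0.29 = 16.2.
ΔP = [f·L/D + ΣK]·(ρV²/2) = [0.0506·62.28/0.3531 + 16.2]·(1027·6.19²/2) = [8.925 + 16.2]·1.967e+04 = 4.935e+05 Pa.
ΔP = 4.935e+05 Pa = 4.935 bar.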